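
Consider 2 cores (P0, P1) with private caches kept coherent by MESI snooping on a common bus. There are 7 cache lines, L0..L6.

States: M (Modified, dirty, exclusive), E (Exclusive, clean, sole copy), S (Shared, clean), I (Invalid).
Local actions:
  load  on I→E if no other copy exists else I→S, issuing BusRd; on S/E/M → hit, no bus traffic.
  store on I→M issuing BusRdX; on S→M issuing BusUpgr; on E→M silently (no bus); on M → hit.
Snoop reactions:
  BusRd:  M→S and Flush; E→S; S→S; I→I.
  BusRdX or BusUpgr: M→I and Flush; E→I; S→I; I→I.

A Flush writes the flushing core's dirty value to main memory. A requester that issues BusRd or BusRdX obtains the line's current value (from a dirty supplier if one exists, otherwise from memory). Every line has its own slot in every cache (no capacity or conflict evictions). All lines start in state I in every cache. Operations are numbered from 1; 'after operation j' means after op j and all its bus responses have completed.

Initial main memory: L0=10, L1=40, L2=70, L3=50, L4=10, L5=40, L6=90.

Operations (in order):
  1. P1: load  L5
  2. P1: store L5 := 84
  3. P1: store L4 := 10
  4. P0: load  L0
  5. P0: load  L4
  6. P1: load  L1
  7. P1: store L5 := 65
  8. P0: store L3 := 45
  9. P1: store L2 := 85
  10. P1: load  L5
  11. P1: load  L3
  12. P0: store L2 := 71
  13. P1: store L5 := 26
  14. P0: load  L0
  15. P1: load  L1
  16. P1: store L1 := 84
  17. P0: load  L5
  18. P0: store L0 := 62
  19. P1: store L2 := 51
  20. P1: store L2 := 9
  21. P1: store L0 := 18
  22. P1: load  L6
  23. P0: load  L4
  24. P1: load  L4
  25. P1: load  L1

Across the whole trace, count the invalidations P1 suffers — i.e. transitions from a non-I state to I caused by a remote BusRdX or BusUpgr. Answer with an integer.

invalidations = 1

1. P1: load  L5  bus=[BusRd]  L5: P0=I P1=E  mem[L5]=40
2. P1: store L5 := 84  bus=[-]  L5: P0=I P1=M  mem[L5]=40
3. P1: store L4 := 10  bus=[BusRdX]  L4: P0=I P1=M  mem[L4]=10
4. P0: load  L0  bus=[BusRd]  L0: P0=E P1=I  mem[L0]=10
5. P0: load  L4  bus=[BusRd,Flush]  L4: P0=S P1=S  mem[L4]=10
6. P1: load  L1  bus=[BusRd]  L1: P0=I P1=E  mem[L1]=40
7. P1: store L5 := 65  bus=[-]  L5: P0=I P1=M  mem[L5]=40
8. P0: store L3 := 45  bus=[BusRdX]  L3: P0=M P1=I  mem[L3]=50
9. P1: store L2 := 85  bus=[BusRdX]  L2: P0=I P1=M  mem[L2]=70
10. P1: load  L5  bus=[-]  L5: P0=I P1=M  mem[L5]=40
11. P1: load  L3  bus=[BusRd,Flush]  L3: P0=S P1=S  mem[L3]=45
12. P0: store L2 := 71  bus=[BusRdX,Flush]  L2: P0=M P1=I  mem[L2]=85
13. P1: store L5 := 26  bus=[-]  L5: P0=I P1=M  mem[L5]=40
14. P0: load  L0  bus=[-]  L0: P0=E P1=I  mem[L0]=10
15. P1: load  L1  bus=[-]  L1: P0=I P1=E  mem[L1]=40
16. P1: store L1 := 84  bus=[-]  L1: P0=I P1=M  mem[L1]=40
17. P0: load  L5  bus=[BusRd,Flush]  L5: P0=S P1=S  mem[L5]=26
18. P0: store L0 := 62  bus=[-]  L0: P0=M P1=I  mem[L0]=10
19. P1: store L2 := 51  bus=[BusRdX,Flush]  L2: P0=I P1=M  mem[L2]=71
20. P1: store L2 := 9  bus=[-]  L2: P0=I P1=M  mem[L2]=71
21. P1: store L0 := 18  bus=[BusRdX,Flush]  L0: P0=I P1=M  mem[L0]=62
22. P1: load  L6  bus=[BusRd]  L6: P0=I P1=E  mem[L6]=90
23. P0: load  L4  bus=[-]  L4: P0=S P1=S  mem[L4]=10
24. P1: load  L4  bus=[-]  L4: P0=S P1=S  mem[L4]=10
25. P1: load  L1  bus=[-]  L1: P0=I P1=M  mem[L1]=40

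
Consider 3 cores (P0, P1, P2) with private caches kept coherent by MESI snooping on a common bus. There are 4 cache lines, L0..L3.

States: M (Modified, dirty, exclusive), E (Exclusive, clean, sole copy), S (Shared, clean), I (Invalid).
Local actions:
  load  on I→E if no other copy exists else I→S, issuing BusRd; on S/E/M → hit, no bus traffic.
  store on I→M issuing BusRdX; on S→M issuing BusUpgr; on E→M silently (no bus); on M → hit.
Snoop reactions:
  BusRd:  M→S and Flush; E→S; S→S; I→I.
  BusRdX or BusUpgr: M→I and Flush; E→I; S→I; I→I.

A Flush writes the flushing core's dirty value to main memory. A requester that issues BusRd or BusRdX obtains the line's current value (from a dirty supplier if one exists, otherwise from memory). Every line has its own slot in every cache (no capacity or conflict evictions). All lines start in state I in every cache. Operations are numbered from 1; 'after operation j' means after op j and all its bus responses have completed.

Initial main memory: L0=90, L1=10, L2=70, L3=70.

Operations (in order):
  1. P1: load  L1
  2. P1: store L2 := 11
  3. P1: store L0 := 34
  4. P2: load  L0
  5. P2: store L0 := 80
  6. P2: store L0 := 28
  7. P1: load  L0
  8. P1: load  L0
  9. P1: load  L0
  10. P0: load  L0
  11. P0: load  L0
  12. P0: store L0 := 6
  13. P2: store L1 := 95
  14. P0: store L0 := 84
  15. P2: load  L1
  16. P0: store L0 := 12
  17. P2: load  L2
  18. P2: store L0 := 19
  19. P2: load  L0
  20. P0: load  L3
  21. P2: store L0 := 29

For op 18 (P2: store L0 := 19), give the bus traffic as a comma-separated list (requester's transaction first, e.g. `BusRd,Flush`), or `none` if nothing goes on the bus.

  op1 P1: load  L1 → I/E/I on L1; bus BusRd; mem=10
  op2 P1: store L2 := 11 → I/M/I on L2; bus BusRdX; mem=70
  op3 P1: store L0 := 34 → I/M/I on L0; bus BusRdX; mem=90
  op4 P2: load  L0 → I/S/S on L0; bus BusRd Flush; mem=34
  op5 P2: store L0 := 80 → I/I/M on L0; bus BusUpgr; mem=34
  op6 P2: store L0 := 28 → I/I/M on L0; bus (none); mem=34
  op7 P1: load  L0 → I/S/S on L0; bus BusRd Flush; mem=28
  op8 P1: load  L0 → I/S/S on L0; bus (none); mem=28
  op9 P1: load  L0 → I/S/S on L0; bus (none); mem=28
  op10 P0: load  L0 → S/S/S on L0; bus BusRd; mem=28
  op11 P0: load  L0 → S/S/S on L0; bus (none); mem=28
  op12 P0: store L0 := 6 → M/I/I on L0; bus BusUpgr; mem=28
  op13 P2: store L1 := 95 → I/I/M on L1; bus BusRdX; mem=10
  op14 P0: store L0 := 84 → M/I/I on L0; bus (none); mem=28
  op15 P2: load  L1 → I/I/M on L1; bus (none); mem=10
  op16 P0: store L0 := 12 → M/I/I on L0; bus (none); mem=28
  op17 P2: load  L2 → I/S/S on L2; bus BusRd Flush; mem=11
  op18 P2: store L0 := 19 → I/I/M on L0; bus BusRdX Flush; mem=12
  op19 P2: load  L0 → I/I/M on L0; bus (none); mem=12
  op20 P0: load  L3 → E/I/I on L3; bus BusRd; mem=70
  op21 P2: store L0 := 29 → I/I/M on L0; bus (none); mem=12

bus = BusRdX,Flush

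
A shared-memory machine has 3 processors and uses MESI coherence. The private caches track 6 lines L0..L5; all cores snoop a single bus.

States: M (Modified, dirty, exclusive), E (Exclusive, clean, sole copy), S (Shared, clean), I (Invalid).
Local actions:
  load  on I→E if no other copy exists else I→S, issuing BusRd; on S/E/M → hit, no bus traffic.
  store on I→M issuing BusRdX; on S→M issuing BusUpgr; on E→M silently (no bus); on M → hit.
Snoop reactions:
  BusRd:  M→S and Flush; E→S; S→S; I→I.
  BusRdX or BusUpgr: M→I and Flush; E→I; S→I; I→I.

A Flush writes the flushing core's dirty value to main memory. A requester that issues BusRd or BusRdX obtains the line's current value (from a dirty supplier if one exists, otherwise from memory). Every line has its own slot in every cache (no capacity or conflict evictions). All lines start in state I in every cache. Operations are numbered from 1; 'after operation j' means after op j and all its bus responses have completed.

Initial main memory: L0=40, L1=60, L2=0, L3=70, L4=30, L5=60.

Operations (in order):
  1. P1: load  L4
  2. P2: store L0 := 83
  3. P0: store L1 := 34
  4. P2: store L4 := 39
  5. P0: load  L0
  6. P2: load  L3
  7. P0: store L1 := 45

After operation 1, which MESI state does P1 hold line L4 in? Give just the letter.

state = E

step 1: P1: load  L4  ⟶  IEI  (L4)  txn=BusRd  M[L4]=30
step 2: P2: store L0 := 83  ⟶  IIM  (L0)  txn=BusRdX  M[L0]=40
step 3: P0: store L1 := 34  ⟶  MII  (L1)  txn=BusRdX  M[L1]=60
step 4: P2: store L4 := 39  ⟶  IIM  (L4)  txn=BusRdX  M[L4]=30
step 5: P0: load  L0  ⟶  SIS  (L0)  txn=BusRd+Flush  M[L0]=83
step 6: P2: load  L3  ⟶  IIE  (L3)  txn=BusRd  M[L3]=70
step 7: P0: store L1 := 45  ⟶  MII  (L1)  txn=∅  M[L1]=60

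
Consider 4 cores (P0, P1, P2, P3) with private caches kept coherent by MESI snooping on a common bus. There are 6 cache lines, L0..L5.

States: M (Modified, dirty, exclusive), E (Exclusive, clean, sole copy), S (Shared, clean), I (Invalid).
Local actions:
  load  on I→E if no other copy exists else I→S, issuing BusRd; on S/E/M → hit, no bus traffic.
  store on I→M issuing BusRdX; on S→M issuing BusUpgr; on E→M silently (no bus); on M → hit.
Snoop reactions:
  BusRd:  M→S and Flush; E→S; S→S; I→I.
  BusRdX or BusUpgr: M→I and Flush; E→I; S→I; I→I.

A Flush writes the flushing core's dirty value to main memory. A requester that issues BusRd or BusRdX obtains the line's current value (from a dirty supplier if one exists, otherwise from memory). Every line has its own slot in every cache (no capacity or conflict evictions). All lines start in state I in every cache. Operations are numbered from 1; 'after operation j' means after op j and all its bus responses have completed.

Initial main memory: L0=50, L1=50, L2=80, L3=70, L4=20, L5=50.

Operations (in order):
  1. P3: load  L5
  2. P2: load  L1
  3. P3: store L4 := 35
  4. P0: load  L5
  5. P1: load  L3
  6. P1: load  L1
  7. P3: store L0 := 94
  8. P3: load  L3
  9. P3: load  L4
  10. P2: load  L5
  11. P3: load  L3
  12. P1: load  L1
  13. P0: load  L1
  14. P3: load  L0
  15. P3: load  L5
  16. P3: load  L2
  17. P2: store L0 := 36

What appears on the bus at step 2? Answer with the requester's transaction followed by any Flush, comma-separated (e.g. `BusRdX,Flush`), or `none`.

1. P3: load  L5  bus=[BusRd]  L5: P0=I P1=I P2=I P3=E  mem[L5]=50
2. P2: load  L1  bus=[BusRd]  L1: P0=I P1=I P2=E P3=I  mem[L1]=50
3. P3: store L4 := 35  bus=[BusRdX]  L4: P0=I P1=I P2=I P3=M  mem[L4]=20
4. P0: load  L5  bus=[BusRd]  L5: P0=S P1=I P2=I P3=S  mem[L5]=50
5. P1: load  L3  bus=[BusRd]  L3: P0=I P1=E P2=I P3=I  mem[L3]=70
6. P1: load  L1  bus=[BusRd]  L1: P0=I P1=S P2=S P3=I  mem[L1]=50
7. P3: store L0 := 94  bus=[BusRdX]  L0: P0=I P1=I P2=I P3=M  mem[L0]=50
8. P3: load  L3  bus=[BusRd]  L3: P0=I P1=S P2=I P3=S  mem[L3]=70
9. P3: load  L4  bus=[-]  L4: P0=I P1=I P2=I P3=M  mem[L4]=20
10. P2: load  L5  bus=[BusRd]  L5: P0=S P1=I P2=S P3=S  mem[L5]=50
11. P3: load  L3  bus=[-]  L3: P0=I P1=S P2=I P3=S  mem[L3]=70
12. P1: load  L1  bus=[-]  L1: P0=I P1=S P2=S P3=I  mem[L1]=50
13. P0: load  L1  bus=[BusRd]  L1: P0=S P1=S P2=S P3=I  mem[L1]=50
14. P3: load  L0  bus=[-]  L0: P0=I P1=I P2=I P3=M  mem[L0]=50
15. P3: load  L5  bus=[-]  L5: P0=S P1=I P2=S P3=S  mem[L5]=50
16. P3: load  L2  bus=[BusRd]  L2: P0=I P1=I P2=I P3=E  mem[L2]=80
17. P2: store L0 := 36  bus=[BusRdX,Flush]  L0: P0=I P1=I P2=M P3=I  mem[L0]=94

bus = BusRd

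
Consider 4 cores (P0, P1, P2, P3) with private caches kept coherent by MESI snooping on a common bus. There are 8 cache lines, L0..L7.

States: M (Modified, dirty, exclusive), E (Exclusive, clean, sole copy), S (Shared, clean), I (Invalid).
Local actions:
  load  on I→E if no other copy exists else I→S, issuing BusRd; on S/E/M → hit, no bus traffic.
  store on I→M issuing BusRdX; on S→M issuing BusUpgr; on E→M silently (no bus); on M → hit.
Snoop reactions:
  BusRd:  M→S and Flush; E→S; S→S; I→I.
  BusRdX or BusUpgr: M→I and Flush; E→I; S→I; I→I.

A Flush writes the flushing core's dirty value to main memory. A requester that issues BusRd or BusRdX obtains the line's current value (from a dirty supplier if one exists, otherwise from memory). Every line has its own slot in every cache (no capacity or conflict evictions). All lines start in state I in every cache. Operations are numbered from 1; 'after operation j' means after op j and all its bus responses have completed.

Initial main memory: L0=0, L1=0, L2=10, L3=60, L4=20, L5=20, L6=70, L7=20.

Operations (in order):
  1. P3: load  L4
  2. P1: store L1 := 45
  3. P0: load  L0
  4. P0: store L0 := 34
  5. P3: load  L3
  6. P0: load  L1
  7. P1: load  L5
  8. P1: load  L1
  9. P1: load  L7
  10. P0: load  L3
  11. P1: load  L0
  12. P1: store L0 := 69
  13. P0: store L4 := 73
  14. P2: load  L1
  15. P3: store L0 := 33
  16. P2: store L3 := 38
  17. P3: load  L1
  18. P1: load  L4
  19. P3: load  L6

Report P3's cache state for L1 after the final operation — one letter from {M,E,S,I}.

1. P3: load  L4  bus=[BusRd]  L4: P0=I P1=I P2=I P3=E  mem[L4]=20
2. P1: store L1 := 45  bus=[BusRdX]  L1: P0=I P1=M P2=I P3=I  mem[L1]=0
3. P0: load  L0  bus=[BusRd]  L0: P0=E P1=I P2=I P3=I  mem[L0]=0
4. P0: store L0 := 34  bus=[-]  L0: P0=M P1=I P2=I P3=I  mem[L0]=0
5. P3: load  L3  bus=[BusRd]  L3: P0=I P1=I P2=I P3=E  mem[L3]=60
6. P0: load  L1  bus=[BusRd,Flush]  L1: P0=S P1=S P2=I P3=I  mem[L1]=45
7. P1: load  L5  bus=[BusRd]  L5: P0=I P1=E P2=I P3=I  mem[L5]=20
8. P1: load  L1  bus=[-]  L1: P0=S P1=S P2=I P3=I  mem[L1]=45
9. P1: load  L7  bus=[BusRd]  L7: P0=I P1=E P2=I P3=I  mem[L7]=20
10. P0: load  L3  bus=[BusRd]  L3: P0=S P1=I P2=I P3=S  mem[L3]=60
11. P1: load  L0  bus=[BusRd,Flush]  L0: P0=S P1=S P2=I P3=I  mem[L0]=34
12. P1: store L0 := 69  bus=[BusUpgr]  L0: P0=I P1=M P2=I P3=I  mem[L0]=34
13. P0: store L4 := 73  bus=[BusRdX]  L4: P0=M P1=I P2=I P3=I  mem[L4]=20
14. P2: load  L1  bus=[BusRd]  L1: P0=S P1=S P2=S P3=I  mem[L1]=45
15. P3: store L0 := 33  bus=[BusRdX,Flush]  L0: P0=I P1=I P2=I P3=M  mem[L0]=69
16. P2: store L3 := 38  bus=[BusRdX]  L3: P0=I P1=I P2=M P3=I  mem[L3]=60
17. P3: load  L1  bus=[BusRd]  L1: P0=S P1=S P2=S P3=S  mem[L1]=45
18. P1: load  L4  bus=[BusRd,Flush]  L4: P0=S P1=S P2=I P3=I  mem[L4]=73
19. P3: load  L6  bus=[BusRd]  L6: P0=I P1=I P2=I P3=E  mem[L6]=70

state = S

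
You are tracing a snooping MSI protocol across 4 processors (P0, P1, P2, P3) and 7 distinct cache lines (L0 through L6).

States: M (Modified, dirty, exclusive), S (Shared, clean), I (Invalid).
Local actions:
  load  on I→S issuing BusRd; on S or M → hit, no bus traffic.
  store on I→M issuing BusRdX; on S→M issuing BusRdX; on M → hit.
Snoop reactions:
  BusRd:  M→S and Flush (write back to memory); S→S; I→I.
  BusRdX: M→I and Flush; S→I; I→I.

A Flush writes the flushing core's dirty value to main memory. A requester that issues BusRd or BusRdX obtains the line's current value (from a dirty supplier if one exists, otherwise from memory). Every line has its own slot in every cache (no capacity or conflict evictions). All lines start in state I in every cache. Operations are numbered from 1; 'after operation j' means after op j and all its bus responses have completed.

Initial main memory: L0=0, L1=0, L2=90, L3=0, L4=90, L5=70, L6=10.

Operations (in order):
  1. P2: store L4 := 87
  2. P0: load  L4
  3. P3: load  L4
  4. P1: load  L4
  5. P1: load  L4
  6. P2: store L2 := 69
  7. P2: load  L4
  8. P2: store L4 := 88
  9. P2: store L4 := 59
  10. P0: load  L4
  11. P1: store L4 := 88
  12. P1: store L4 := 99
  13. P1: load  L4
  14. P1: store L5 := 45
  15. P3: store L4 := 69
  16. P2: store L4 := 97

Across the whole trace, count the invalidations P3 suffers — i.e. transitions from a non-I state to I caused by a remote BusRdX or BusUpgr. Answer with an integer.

step 1: P2: store L4 := 87  ⟶  IIMI  (L4)  txn=BusRdX  M[L4]=90
step 2: P0: load  L4  ⟶  SISI  (L4)  txn=BusRd+Flush  M[L4]=87
step 3: P3: load  L4  ⟶  SISS  (L4)  txn=BusRd  M[L4]=87
step 4: P1: load  L4  ⟶  SSSS  (L4)  txn=BusRd  M[L4]=87
step 5: P1: load  L4  ⟶  SSSS  (L4)  txn=∅  M[L4]=87
step 6: P2: store L2 := 69  ⟶  IIMI  (L2)  txn=BusRdX  M[L2]=90
step 7: P2: load  L4  ⟶  SSSS  (L4)  txn=∅  M[L4]=87
step 8: P2: store L4 := 88  ⟶  IIMI  (L4)  txn=BusRdX  M[L4]=87
step 9: P2: store L4 := 59  ⟶  IIMI  (L4)  txn=∅  M[L4]=87
step 10: P0: load  L4  ⟶  SISI  (L4)  txn=BusRd+Flush  M[L4]=59
step 11: P1: store L4 := 88  ⟶  IMII  (L4)  txn=BusRdX  M[L4]=59
step 12: P1: store L4 := 99  ⟶  IMII  (L4)  txn=∅  M[L4]=59
step 13: P1: load  L4  ⟶  IMII  (L4)  txn=∅  M[L4]=59
step 14: P1: store L5 := 45  ⟶  IMII  (L5)  txn=BusRdX  M[L5]=70
step 15: P3: store L4 := 69  ⟶  IIIM  (L4)  txn=BusRdX+Flush  M[L4]=99
step 16: P2: store L4 := 97  ⟶  IIMI  (L4)  txn=BusRdX+Flush  M[L4]=69

invalidations = 2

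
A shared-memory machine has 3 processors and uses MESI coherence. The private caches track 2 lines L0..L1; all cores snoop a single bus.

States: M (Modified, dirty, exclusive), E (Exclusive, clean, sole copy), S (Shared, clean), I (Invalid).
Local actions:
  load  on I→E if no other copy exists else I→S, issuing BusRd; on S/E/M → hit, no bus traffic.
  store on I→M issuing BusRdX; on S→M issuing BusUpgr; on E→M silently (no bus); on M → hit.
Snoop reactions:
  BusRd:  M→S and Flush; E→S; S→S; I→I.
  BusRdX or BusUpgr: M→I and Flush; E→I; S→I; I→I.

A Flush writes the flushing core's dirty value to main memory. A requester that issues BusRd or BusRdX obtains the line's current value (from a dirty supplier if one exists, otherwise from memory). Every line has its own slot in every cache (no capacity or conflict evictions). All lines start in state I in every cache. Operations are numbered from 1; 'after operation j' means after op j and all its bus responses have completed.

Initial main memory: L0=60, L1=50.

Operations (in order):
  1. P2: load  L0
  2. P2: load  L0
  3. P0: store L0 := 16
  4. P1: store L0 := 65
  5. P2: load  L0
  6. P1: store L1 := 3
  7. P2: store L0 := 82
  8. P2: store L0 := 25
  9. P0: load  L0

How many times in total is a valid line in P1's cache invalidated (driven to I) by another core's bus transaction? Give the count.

invalidations = 1

[1] P2: load  L0 | P0:I, P1:I, P2:E(60) | bus: BusRd
[2] P2: load  L0 | P0:I, P1:I, P2:E(60) | bus: none
[3] P0: store L0 := 16 | P0:M(16), P1:I, P2:I | bus: BusRdX
[4] P1: store L0 := 65 | P0:I, P1:M(65), P2:I | bus: BusRdX,Flush
[5] P2: load  L0 | P0:I, P1:S(65), P2:S(65) | bus: BusRd,Flush
[6] P1: store L1 := 3 | P0:I, P1:M(3), P2:I | bus: BusRdX
[7] P2: store L0 := 82 | P0:I, P1:I, P2:M(82) | bus: BusUpgr
[8] P2: store L0 := 25 | P0:I, P1:I, P2:M(25) | bus: none
[9] P0: load  L0 | P0:S(25), P1:I, P2:S(25) | bus: BusRd,Flush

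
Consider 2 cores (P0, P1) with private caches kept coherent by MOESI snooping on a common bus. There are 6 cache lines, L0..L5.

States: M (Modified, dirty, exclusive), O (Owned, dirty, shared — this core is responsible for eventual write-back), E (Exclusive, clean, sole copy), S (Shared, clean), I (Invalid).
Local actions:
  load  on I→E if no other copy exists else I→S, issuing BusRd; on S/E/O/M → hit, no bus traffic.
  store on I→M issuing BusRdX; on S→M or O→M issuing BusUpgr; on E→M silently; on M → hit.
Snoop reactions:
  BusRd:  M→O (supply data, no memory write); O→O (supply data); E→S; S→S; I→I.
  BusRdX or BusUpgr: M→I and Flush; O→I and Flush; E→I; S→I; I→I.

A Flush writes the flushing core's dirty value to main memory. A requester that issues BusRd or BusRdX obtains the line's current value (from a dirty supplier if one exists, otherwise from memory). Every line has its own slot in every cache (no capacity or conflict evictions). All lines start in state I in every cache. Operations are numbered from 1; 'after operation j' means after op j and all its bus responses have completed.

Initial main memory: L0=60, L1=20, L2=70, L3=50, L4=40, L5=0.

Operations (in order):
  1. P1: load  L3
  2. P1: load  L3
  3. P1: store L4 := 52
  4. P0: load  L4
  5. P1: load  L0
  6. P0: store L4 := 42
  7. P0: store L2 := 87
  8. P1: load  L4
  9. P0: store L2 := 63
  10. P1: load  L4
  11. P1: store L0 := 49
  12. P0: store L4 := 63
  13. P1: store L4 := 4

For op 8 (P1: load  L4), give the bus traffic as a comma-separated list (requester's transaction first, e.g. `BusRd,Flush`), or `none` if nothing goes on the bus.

bus = BusRd

  op1 P1: load  L3 → I/E on L3; bus BusRd; mem=50
  op2 P1: load  L3 → I/E on L3; bus (none); mem=50
  op3 P1: store L4 := 52 → I/M on L4; bus BusRdX; mem=40
  op4 P0: load  L4 → S/O on L4; bus BusRd; mem=40
  op5 P1: load  L0 → I/E on L0; bus BusRd; mem=60
  op6 P0: store L4 := 42 → M/I on L4; bus BusUpgr Flush; mem=52
  op7 P0: store L2 := 87 → M/I on L2; bus BusRdX; mem=70
  op8 P1: load  L4 → O/S on L4; bus BusRd; mem=52
  op9 P0: store L2 := 63 → M/I on L2; bus (none); mem=70
  op10 P1: load  L4 → O/S on L4; bus (none); mem=52
  op11 P1: store L0 := 49 → I/M on L0; bus (none); mem=60
  op12 P0: store L4 := 63 → M/I on L4; bus BusUpgr; mem=52
  op13 P1: store L4 := 4 → I/M on L4; bus BusRdX Flush; mem=63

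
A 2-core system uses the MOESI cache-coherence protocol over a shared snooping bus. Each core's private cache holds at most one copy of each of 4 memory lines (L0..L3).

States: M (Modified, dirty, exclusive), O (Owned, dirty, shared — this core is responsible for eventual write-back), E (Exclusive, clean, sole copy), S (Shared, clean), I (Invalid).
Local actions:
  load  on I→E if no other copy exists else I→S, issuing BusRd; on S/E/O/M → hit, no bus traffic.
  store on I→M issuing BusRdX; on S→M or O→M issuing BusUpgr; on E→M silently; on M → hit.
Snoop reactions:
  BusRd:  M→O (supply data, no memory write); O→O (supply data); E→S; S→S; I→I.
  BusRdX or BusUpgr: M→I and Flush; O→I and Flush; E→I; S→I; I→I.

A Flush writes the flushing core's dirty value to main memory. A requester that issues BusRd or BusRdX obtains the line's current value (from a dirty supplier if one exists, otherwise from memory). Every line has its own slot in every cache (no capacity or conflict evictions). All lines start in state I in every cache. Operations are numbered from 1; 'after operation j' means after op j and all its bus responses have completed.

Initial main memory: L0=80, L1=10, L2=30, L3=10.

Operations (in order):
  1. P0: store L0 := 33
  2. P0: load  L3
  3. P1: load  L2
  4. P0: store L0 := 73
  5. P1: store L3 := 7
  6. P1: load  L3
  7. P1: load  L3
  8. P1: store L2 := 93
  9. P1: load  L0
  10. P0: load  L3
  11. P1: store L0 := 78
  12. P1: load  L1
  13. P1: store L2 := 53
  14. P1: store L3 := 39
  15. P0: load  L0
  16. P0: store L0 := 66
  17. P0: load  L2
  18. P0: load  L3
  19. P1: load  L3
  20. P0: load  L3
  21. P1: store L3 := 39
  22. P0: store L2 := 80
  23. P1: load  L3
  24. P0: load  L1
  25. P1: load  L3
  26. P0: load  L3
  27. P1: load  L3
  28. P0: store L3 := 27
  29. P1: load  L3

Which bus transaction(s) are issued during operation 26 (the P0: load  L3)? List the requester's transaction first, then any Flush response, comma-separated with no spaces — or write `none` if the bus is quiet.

bus = BusRd

1. P0: store L0 := 33  bus=[BusRdX]  L0: P0=M P1=I  mem[L0]=80
2. P0: load  L3  bus=[BusRd]  L3: P0=E P1=I  mem[L3]=10
3. P1: load  L2  bus=[BusRd]  L2: P0=I P1=E  mem[L2]=30
4. P0: store L0 := 73  bus=[-]  L0: P0=M P1=I  mem[L0]=80
5. P1: store L3 := 7  bus=[BusRdX]  L3: P0=I P1=M  mem[L3]=10
6. P1: load  L3  bus=[-]  L3: P0=I P1=M  mem[L3]=10
7. P1: load  L3  bus=[-]  L3: P0=I P1=M  mem[L3]=10
8. P1: store L2 := 93  bus=[-]  L2: P0=I P1=M  mem[L2]=30
9. P1: load  L0  bus=[BusRd]  L0: P0=O P1=S  mem[L0]=80
10. P0: load  L3  bus=[BusRd]  L3: P0=S P1=O  mem[L3]=10
11. P1: store L0 := 78  bus=[BusUpgr,Flush]  L0: P0=I P1=M  mem[L0]=73
12. P1: load  L1  bus=[BusRd]  L1: P0=I P1=E  mem[L1]=10
13. P1: store L2 := 53  bus=[-]  L2: P0=I P1=M  mem[L2]=30
14. P1: store L3 := 39  bus=[BusUpgr]  L3: P0=I P1=M  mem[L3]=10
15. P0: load  L0  bus=[BusRd]  L0: P0=S P1=O  mem[L0]=73
16. P0: store L0 := 66  bus=[BusUpgr,Flush]  L0: P0=M P1=I  mem[L0]=78
17. P0: load  L2  bus=[BusRd]  L2: P0=S P1=O  mem[L2]=30
18. P0: load  L3  bus=[BusRd]  L3: P0=S P1=O  mem[L3]=10
19. P1: load  L3  bus=[-]  L3: P0=S P1=O  mem[L3]=10
20. P0: load  L3  bus=[-]  L3: P0=S P1=O  mem[L3]=10
21. P1: store L3 := 39  bus=[BusUpgr]  L3: P0=I P1=M  mem[L3]=10
22. P0: store L2 := 80  bus=[BusUpgr,Flush]  L2: P0=M P1=I  mem[L2]=53
23. P1: load  L3  bus=[-]  L3: P0=I P1=M  mem[L3]=10
24. P0: load  L1  bus=[BusRd]  L1: P0=S P1=S  mem[L1]=10
25. P1: load  L3  bus=[-]  L3: P0=I P1=M  mem[L3]=10
26. P0: load  L3  bus=[BusRd]  L3: P0=S P1=O  mem[L3]=10
27. P1: load  L3  bus=[-]  L3: P0=S P1=O  mem[L3]=10
28. P0: store L3 := 27  bus=[BusUpgr,Flush]  L3: P0=M P1=I  mem[L3]=39
29. P1: load  L3  bus=[BusRd]  L3: P0=O P1=S  mem[L3]=39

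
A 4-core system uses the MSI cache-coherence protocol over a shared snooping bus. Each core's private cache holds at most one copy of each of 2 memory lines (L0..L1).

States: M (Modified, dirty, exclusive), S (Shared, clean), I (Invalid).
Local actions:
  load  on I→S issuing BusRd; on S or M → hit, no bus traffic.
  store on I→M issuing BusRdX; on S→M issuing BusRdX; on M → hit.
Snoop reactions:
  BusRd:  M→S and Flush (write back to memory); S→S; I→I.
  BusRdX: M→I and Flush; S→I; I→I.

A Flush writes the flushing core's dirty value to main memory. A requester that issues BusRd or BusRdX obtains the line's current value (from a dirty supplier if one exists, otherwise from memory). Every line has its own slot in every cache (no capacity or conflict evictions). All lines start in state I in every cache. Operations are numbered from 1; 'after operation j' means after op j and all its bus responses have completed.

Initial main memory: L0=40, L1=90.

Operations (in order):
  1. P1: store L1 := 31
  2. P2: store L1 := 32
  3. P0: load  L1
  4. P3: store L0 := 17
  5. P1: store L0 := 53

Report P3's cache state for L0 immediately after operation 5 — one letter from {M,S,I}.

1. P1: store L1 := 31  bus=[BusRdX]  L1: P0=I P1=M P2=I P3=I  mem[L1]=90
2. P2: store L1 := 32  bus=[BusRdX,Flush]  L1: P0=I P1=I P2=M P3=I  mem[L1]=31
3. P0: load  L1  bus=[BusRd,Flush]  L1: P0=S P1=I P2=S P3=I  mem[L1]=32
4. P3: store L0 := 17  bus=[BusRdX]  L0: P0=I P1=I P2=I P3=M  mem[L0]=40
5. P1: store L0 := 53  bus=[BusRdX,Flush]  L0: P0=I P1=M P2=I P3=I  mem[L0]=17

state = I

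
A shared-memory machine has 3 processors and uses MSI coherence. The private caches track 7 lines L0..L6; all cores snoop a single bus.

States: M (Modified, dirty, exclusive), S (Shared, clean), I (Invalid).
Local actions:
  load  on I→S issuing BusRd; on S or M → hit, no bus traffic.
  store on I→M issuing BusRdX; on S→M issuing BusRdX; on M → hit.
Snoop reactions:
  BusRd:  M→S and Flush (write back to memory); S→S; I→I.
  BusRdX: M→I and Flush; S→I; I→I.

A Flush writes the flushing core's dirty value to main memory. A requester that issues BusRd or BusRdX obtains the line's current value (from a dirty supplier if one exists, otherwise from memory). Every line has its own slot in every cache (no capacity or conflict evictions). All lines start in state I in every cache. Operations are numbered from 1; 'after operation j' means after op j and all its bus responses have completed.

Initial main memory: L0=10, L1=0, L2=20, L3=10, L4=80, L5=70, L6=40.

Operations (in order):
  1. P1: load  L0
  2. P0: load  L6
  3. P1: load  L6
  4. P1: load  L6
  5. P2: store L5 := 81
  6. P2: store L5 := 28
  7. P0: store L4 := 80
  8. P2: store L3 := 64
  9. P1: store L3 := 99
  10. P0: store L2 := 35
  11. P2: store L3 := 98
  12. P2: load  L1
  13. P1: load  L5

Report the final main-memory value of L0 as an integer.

memory[L0] = 10

  op1 P1: load  L0 → I/S/I on L0; bus BusRd; mem=10
  op2 P0: load  L6 → S/I/I on L6; bus BusRd; mem=40
  op3 P1: load  L6 → S/S/I on L6; bus BusRd; mem=40
  op4 P1: load  L6 → S/S/I on L6; bus (none); mem=40
  op5 P2: store L5 := 81 → I/I/M on L5; bus BusRdX; mem=70
  op6 P2: store L5 := 28 → I/I/M on L5; bus (none); mem=70
  op7 P0: store L4 := 80 → M/I/I on L4; bus BusRdX; mem=80
  op8 P2: store L3 := 64 → I/I/M on L3; bus BusRdX; mem=10
  op9 P1: store L3 := 99 → I/M/I on L3; bus BusRdX Flush; mem=64
  op10 P0: store L2 := 35 → M/I/I on L2; bus BusRdX; mem=20
  op11 P2: store L3 := 98 → I/I/M on L3; bus BusRdX Flush; mem=99
  op12 P2: load  L1 → I/I/S on L1; bus BusRd; mem=0
  op13 P1: load  L5 → I/S/S on L5; bus BusRd Flush; mem=28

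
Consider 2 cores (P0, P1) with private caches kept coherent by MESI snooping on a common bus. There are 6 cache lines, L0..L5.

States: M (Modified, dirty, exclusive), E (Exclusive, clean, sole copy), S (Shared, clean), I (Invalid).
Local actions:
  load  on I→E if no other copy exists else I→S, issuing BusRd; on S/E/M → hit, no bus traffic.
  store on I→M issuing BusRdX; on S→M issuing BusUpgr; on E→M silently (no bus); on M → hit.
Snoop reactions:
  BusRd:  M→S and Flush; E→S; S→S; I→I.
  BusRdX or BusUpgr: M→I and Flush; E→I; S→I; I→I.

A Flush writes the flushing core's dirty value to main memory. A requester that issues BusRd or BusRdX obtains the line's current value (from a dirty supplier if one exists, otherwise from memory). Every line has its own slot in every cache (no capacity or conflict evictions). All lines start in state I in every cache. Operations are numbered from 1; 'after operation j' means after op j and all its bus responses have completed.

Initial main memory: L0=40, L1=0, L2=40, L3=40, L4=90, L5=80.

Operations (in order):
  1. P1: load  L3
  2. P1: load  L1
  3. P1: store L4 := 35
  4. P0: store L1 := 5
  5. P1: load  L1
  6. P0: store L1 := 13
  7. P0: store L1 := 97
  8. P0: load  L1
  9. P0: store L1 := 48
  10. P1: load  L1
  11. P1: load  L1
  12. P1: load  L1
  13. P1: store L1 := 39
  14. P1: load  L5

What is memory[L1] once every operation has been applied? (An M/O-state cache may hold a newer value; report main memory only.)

  op1 P1: load  L3 → I/E on L3; bus BusRd; mem=40
  op2 P1: load  L1 → I/E on L1; bus BusRd; mem=0
  op3 P1: store L4 := 35 → I/M on L4; bus BusRdX; mem=90
  op4 P0: store L1 := 5 → M/I on L1; bus BusRdX; mem=0
  op5 P1: load  L1 → S/S on L1; bus BusRd Flush; mem=5
  op6 P0: store L1 := 13 → M/I on L1; bus BusUpgr; mem=5
  op7 P0: store L1 := 97 → M/I on L1; bus (none); mem=5
  op8 P0: load  L1 → M/I on L1; bus (none); mem=5
  op9 P0: store L1 := 48 → M/I on L1; bus (none); mem=5
  op10 P1: load  L1 → S/S on L1; bus BusRd Flush; mem=48
  op11 P1: load  L1 → S/S on L1; bus (none); mem=48
  op12 P1: load  L1 → S/S on L1; bus (none); mem=48
  op13 P1: store L1 := 39 → I/M on L1; bus BusUpgr; mem=48
  op14 P1: load  L5 → I/E on L5; bus BusRd; mem=80

memory[L1] = 48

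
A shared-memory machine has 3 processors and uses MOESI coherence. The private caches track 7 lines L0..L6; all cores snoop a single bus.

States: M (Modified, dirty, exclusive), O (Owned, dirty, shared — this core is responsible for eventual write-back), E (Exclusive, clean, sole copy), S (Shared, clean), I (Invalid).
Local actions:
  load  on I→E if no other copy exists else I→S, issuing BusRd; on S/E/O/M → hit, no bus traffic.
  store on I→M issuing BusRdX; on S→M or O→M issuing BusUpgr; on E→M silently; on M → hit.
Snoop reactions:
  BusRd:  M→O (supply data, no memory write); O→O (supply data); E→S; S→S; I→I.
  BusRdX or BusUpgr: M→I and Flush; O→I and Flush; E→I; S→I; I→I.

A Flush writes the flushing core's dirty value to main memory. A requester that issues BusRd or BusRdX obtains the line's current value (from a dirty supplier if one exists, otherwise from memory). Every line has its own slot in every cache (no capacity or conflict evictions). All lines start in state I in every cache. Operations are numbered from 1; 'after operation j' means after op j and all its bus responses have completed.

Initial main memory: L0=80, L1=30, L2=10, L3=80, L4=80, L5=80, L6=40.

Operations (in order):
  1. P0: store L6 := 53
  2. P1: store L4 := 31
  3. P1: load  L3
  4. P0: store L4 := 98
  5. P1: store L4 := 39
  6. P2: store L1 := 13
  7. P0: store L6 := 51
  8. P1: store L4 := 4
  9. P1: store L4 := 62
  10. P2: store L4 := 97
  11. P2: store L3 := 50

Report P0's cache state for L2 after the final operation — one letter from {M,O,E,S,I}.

state = I

1. P0: store L6 := 53  bus=[BusRdX]  L6: P0=M P1=I P2=I  mem[L6]=40
2. P1: store L4 := 31  bus=[BusRdX]  L4: P0=I P1=M P2=I  mem[L4]=80
3. P1: load  L3  bus=[BusRd]  L3: P0=I P1=E P2=I  mem[L3]=80
4. P0: store L4 := 98  bus=[BusRdX,Flush]  L4: P0=M P1=I P2=I  mem[L4]=31
5. P1: store L4 := 39  bus=[BusRdX,Flush]  L4: P0=I P1=M P2=I  mem[L4]=98
6. P2: store L1 := 13  bus=[BusRdX]  L1: P0=I P1=I P2=M  mem[L1]=30
7. P0: store L6 := 51  bus=[-]  L6: P0=M P1=I P2=I  mem[L6]=40
8. P1: store L4 := 4  bus=[-]  L4: P0=I P1=M P2=I  mem[L4]=98
9. P1: store L4 := 62  bus=[-]  L4: P0=I P1=M P2=I  mem[L4]=98
10. P2: store L4 := 97  bus=[BusRdX,Flush]  L4: P0=I P1=I P2=M  mem[L4]=62
11. P2: store L3 := 50  bus=[BusRdX]  L3: P0=I P1=I P2=M  mem[L3]=80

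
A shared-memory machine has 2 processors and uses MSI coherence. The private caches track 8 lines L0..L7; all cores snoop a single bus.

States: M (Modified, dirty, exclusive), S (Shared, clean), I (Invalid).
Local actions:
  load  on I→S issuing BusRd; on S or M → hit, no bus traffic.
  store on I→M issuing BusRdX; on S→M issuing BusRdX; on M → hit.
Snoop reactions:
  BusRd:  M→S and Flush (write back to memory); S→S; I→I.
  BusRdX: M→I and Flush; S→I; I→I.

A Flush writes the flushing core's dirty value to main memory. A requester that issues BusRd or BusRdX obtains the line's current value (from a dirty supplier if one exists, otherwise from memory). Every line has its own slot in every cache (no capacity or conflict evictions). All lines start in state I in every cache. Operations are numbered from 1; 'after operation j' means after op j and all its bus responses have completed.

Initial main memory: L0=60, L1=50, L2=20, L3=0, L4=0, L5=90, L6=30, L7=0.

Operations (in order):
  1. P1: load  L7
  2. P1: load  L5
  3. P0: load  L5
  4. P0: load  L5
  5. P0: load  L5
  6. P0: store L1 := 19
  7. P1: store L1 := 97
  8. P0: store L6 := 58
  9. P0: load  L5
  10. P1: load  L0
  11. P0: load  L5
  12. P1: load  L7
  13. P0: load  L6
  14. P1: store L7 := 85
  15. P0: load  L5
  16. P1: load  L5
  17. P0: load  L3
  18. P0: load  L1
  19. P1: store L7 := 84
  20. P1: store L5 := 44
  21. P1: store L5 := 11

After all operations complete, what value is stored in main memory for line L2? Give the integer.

memory[L2] = 20

step 1: P1: load  L7  ⟶  IS  (L7)  txn=BusRd  M[L7]=0
step 2: P1: load  L5  ⟶  IS  (L5)  txn=BusRd  M[L5]=90
step 3: P0: load  L5  ⟶  SS  (L5)  txn=BusRd  M[L5]=90
step 4: P0: load  L5  ⟶  SS  (L5)  txn=∅  M[L5]=90
step 5: P0: load  L5  ⟶  SS  (L5)  txn=∅  M[L5]=90
step 6: P0: store L1 := 19  ⟶  MI  (L1)  txn=BusRdX  M[L1]=50
step 7: P1: store L1 := 97  ⟶  IM  (L1)  txn=BusRdX+Flush  M[L1]=19
step 8: P0: store L6 := 58  ⟶  MI  (L6)  txn=BusRdX  M[L6]=30
step 9: P0: load  L5  ⟶  SS  (L5)  txn=∅  M[L5]=90
step 10: P1: load  L0  ⟶  IS  (L0)  txn=BusRd  M[L0]=60
step 11: P0: load  L5  ⟶  SS  (L5)  txn=∅  M[L5]=90
step 12: P1: load  L7  ⟶  IS  (L7)  txn=∅  M[L7]=0
step 13: P0: load  L6  ⟶  MI  (L6)  txn=∅  M[L6]=30
step 14: P1: store L7 := 85  ⟶  IM  (L7)  txn=BusRdX  M[L7]=0
step 15: P0: load  L5  ⟶  SS  (L5)  txn=∅  M[L5]=90
step 16: P1: load  L5  ⟶  SS  (L5)  txn=∅  M[L5]=90
step 17: P0: load  L3  ⟶  SI  (L3)  txn=BusRd  M[L3]=0
step 18: P0: load  L1  ⟶  SS  (L1)  txn=BusRd+Flush  M[L1]=97
step 19: P1: store L7 := 84  ⟶  IM  (L7)  txn=∅  M[L7]=0
step 20: P1: store L5 := 44  ⟶  IM  (L5)  txn=BusRdX  M[L5]=90
step 21: P1: store L5 := 11  ⟶  IM  (L5)  txn=∅  M[L5]=90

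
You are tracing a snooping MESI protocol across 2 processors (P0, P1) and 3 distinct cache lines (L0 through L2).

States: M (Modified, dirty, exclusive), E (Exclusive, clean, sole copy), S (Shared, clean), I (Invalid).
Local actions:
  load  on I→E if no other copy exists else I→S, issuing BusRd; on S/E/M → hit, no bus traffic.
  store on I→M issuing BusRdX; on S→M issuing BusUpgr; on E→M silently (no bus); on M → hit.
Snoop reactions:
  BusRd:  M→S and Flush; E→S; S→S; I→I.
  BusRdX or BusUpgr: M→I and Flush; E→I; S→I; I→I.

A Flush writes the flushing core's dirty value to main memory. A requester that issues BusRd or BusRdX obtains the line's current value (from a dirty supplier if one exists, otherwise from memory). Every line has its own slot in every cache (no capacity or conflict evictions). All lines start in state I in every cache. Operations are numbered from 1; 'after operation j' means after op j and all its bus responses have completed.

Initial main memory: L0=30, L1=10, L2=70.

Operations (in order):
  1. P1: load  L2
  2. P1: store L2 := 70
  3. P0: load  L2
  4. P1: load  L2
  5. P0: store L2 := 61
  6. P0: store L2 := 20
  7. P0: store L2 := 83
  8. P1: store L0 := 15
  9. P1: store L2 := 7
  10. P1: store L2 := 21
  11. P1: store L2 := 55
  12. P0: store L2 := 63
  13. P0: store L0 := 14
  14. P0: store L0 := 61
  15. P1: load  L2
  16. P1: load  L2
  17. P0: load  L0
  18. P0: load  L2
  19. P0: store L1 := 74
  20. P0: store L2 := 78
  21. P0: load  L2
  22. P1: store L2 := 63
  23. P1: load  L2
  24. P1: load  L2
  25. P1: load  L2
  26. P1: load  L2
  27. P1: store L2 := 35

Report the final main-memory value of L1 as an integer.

memory[L1] = 10

  op1 P1: load  L2 → I/E on L2; bus BusRd; mem=70
  op2 P1: store L2 := 70 → I/M on L2; bus (none); mem=70
  op3 P0: load  L2 → S/S on L2; bus BusRd Flush; mem=70
  op4 P1: load  L2 → S/S on L2; bus (none); mem=70
  op5 P0: store L2 := 61 → M/I on L2; bus BusUpgr; mem=70
  op6 P0: store L2 := 20 → M/I on L2; bus (none); mem=70
  op7 P0: store L2 := 83 → M/I on L2; bus (none); mem=70
  op8 P1: store L0 := 15 → I/M on L0; bus BusRdX; mem=30
  op9 P1: store L2 := 7 → I/M on L2; bus BusRdX Flush; mem=83
  op10 P1: store L2 := 21 → I/M on L2; bus (none); mem=83
  op11 P1: store L2 := 55 → I/M on L2; bus (none); mem=83
  op12 P0: store L2 := 63 → M/I on L2; bus BusRdX Flush; mem=55
  op13 P0: store L0 := 14 → M/I on L0; bus BusRdX Flush; mem=15
  op14 P0: store L0 := 61 → M/I on L0; bus (none); mem=15
  op15 P1: load  L2 → S/S on L2; bus BusRd Flush; mem=63
  op16 P1: load  L2 → S/S on L2; bus (none); mem=63
  op17 P0: load  L0 → M/I on L0; bus (none); mem=15
  op18 P0: load  L2 → S/S on L2; bus (none); mem=63
  op19 P0: store L1 := 74 → M/I on L1; bus BusRdX; mem=10
  op20 P0: store L2 := 78 → M/I on L2; bus BusUpgr; mem=63
  op21 P0: load  L2 → M/I on L2; bus (none); mem=63
  op22 P1: store L2 := 63 → I/M on L2; bus BusRdX Flush; mem=78
  op23 P1: load  L2 → I/M on L2; bus (none); mem=78
  op24 P1: load  L2 → I/M on L2; bus (none); mem=78
  op25 P1: load  L2 → I/M on L2; bus (none); mem=78
  op26 P1: load  L2 → I/M on L2; bus (none); mem=78
  op27 P1: store L2 := 35 → I/M on L2; bus (none); mem=78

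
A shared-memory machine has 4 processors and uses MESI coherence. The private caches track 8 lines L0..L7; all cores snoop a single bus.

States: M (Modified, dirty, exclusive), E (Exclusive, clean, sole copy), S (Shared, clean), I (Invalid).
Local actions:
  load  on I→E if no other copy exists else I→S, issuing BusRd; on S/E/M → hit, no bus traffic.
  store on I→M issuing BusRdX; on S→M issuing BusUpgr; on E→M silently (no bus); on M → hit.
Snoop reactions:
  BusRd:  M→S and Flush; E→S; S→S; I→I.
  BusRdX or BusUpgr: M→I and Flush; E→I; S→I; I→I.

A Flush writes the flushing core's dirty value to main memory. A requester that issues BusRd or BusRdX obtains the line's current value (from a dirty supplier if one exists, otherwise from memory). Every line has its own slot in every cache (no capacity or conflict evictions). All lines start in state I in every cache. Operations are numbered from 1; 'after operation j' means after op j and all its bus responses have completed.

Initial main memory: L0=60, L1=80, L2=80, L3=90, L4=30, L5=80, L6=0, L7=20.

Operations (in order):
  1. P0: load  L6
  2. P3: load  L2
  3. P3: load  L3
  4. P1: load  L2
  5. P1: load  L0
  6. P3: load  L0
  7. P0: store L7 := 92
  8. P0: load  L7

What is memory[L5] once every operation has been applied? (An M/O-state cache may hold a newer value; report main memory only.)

memory[L5] = 80

step 1: P0: load  L6  ⟶  EIII  (L6)  txn=BusRd  M[L6]=0
step 2: P3: load  L2  ⟶  IIIE  (L2)  txn=BusRd  M[L2]=80
step 3: P3: load  L3  ⟶  IIIE  (L3)  txn=BusRd  M[L3]=90
step 4: P1: load  L2  ⟶  ISIS  (L2)  txn=BusRd  M[L2]=80
step 5: P1: load  L0  ⟶  IEII  (L0)  txn=BusRd  M[L0]=60
step 6: P3: load  L0  ⟶  ISIS  (L0)  txn=BusRd  M[L0]=60
step 7: P0: store L7 := 92  ⟶  MIII  (L7)  txn=BusRdX  M[L7]=20
step 8: P0: load  L7  ⟶  MIII  (L7)  txn=∅  M[L7]=20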